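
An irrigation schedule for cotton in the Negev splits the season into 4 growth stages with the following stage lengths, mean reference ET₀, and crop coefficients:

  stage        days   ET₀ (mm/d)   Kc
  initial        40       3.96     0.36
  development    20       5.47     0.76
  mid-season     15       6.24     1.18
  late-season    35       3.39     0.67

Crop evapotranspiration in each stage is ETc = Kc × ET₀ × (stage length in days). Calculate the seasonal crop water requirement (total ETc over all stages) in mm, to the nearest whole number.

initial: 0.36 × 3.96 × 40 = 57.02 mm
development: 0.76 × 5.47 × 20 = 83.14 mm
mid-season: 1.18 × 6.24 × 15 = 110.45 mm
late-season: 0.67 × 3.39 × 35 = 79.50 mm
Seasonal total = 330.11 mm

330 mm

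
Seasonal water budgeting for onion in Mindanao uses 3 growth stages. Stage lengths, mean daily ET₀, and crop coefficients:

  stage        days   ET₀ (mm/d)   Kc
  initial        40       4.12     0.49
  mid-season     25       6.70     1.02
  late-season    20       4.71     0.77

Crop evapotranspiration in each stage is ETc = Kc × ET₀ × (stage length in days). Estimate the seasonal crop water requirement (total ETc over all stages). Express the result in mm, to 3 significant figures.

324 mm

initial: 0.49 × 4.12 × 40 = 80.75 mm
mid-season: 1.02 × 6.70 × 25 = 170.85 mm
late-season: 0.77 × 4.71 × 20 = 72.53 mm
Seasonal total = 324.13 mm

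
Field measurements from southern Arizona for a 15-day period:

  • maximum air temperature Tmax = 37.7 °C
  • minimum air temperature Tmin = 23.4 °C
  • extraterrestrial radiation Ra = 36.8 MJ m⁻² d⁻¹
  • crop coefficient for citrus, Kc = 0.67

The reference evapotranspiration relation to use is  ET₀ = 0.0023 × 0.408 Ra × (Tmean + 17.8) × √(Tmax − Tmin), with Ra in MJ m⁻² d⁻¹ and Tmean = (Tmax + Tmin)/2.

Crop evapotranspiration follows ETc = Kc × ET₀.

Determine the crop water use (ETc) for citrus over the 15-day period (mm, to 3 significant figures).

63.5 mm

Tmean = (37.7 + 23.4)/2 = 30.55 °C
0.408 Ra = 0.408 × 36.8 = 15.0144 mm/d equivalent
ET₀ = 0.0023 × 15.0144 × (30.55 + 17.8) × √14.3 = 0.0023 × 15.0144 × 48.35 × 3.7815 = 6.3139 mm/d
ETc = Kc × ET₀ = 0.67 × 6.3139 = 4.2303 mm/d
Over 15 days: 4.2303 × 15 = 63.455 mm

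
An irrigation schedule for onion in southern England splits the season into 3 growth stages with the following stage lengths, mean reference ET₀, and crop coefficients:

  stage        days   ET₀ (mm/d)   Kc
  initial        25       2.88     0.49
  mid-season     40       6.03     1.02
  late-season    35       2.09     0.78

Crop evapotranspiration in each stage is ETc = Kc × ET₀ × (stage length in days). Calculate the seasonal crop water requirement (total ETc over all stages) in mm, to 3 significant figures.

338 mm

initial: 0.49 × 2.88 × 25 = 35.28 mm
mid-season: 1.02 × 6.03 × 40 = 246.02 mm
late-season: 0.78 × 2.09 × 35 = 57.06 mm
Seasonal total = 338.36 mm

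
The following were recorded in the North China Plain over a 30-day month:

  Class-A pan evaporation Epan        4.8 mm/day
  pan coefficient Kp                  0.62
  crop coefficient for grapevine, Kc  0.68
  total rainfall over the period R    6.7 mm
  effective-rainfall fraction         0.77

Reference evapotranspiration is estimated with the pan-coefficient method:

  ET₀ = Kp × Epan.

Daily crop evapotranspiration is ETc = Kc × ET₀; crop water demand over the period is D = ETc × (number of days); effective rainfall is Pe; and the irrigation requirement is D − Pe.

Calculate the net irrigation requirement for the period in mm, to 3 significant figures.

55.6 mm

ET₀ = 0.62 × 4.8 = 2.9760 mm/d
ETc = Kc × ET₀ = 0.68 × 2.9760 = 2.0237 mm/d
Crop demand D = ETc × 30 d = 2.0237 × 30 = 60.711 mm
Pe = 0.77 × 6.7 = 5.159 mm
D − Pe = 60.711 − 5.159 = 55.552 mm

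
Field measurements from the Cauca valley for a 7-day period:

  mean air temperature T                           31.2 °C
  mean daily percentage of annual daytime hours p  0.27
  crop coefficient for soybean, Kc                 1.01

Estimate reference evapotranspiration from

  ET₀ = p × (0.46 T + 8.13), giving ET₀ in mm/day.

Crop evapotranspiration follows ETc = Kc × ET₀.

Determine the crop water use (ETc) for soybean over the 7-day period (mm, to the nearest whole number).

ET₀ = 0.27 × (0.46 × 31.2 + 8.13) = 0.27 × 22.482 = 6.0701 mm/d
ETc = Kc × ET₀ = 1.01 × 6.0701 = 6.1308 mm/d
Over 7 days: 6.1308 × 7 = 42.916 mm

43 mm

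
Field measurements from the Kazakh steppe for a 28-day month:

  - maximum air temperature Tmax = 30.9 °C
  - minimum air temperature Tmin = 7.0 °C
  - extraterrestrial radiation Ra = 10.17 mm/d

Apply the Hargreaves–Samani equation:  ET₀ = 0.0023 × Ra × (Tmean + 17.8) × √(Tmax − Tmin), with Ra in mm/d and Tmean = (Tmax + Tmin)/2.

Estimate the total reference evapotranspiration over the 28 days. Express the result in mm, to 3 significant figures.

Tmean = (30.9 + 7.0)/2 = 18.95 °C
ET₀ = 0.0023 × 10.17 × (18.95 + 17.8) × √23.9 = 0.0023 × 10.17 × 36.75 × 4.8888 = 4.2025 mm/d
Over 28 days: 4.2025 × 28 = 117.670 mm

118 mm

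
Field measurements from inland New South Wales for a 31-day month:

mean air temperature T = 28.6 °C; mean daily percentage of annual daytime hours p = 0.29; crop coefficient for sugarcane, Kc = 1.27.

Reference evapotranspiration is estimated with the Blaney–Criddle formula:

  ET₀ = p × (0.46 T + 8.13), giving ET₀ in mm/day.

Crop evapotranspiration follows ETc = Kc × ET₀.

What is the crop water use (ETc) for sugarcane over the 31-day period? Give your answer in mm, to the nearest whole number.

243 mm

ET₀ = 0.29 × (0.46 × 28.6 + 8.13) = 0.29 × 21.286 = 6.1729 mm/d
ETc = Kc × ET₀ = 1.27 × 6.1729 = 7.8396 mm/d
Over 31 days: 7.8396 × 31 = 243.028 mm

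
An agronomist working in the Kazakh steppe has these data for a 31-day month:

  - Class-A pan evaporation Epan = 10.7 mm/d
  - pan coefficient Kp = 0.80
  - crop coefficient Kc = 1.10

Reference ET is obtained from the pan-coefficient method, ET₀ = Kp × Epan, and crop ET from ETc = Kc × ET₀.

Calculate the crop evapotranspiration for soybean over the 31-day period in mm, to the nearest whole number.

292 mm

ET₀ = 0.80 × 10.7 = 8.5600 mm/d
ETc = Kc × ET₀ = 1.10 × 8.5600 = 9.4160 mm/d
Over 31 days: 9.4160 × 31 = 291.896 mm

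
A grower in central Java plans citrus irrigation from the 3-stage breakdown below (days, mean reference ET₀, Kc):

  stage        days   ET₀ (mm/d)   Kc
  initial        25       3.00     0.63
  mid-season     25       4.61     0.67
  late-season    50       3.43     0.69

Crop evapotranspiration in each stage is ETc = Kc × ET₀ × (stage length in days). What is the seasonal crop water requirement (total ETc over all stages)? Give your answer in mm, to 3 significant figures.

initial: 0.63 × 3.00 × 25 = 47.25 mm
mid-season: 0.67 × 4.61 × 25 = 77.22 mm
late-season: 0.69 × 3.43 × 50 = 118.34 mm
Seasonal total = 242.81 mm

243 mm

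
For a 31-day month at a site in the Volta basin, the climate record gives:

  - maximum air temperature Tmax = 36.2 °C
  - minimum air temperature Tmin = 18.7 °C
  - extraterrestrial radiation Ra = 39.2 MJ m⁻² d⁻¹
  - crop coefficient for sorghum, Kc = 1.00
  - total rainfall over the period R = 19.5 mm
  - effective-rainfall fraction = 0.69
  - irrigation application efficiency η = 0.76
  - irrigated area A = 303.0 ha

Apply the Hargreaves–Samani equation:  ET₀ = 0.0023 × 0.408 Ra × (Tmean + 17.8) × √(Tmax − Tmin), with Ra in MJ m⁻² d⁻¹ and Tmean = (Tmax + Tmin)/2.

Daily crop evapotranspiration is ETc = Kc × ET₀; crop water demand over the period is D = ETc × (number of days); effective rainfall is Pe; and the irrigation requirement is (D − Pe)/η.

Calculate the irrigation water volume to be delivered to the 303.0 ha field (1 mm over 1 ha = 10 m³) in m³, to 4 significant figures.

Tmean = (36.2 + 18.7)/2 = 27.45 °C
0.408 Ra = 0.408 × 39.2 = 15.9936 mm/d equivalent
ET₀ = 0.0023 × 15.9936 × (27.45 + 17.8) × √17.5 = 0.0023 × 15.9936 × 45.25 × 4.1833 = 6.9632 mm/d
ETc = Kc × ET₀ = 1.00 × 6.9632 = 6.9632 mm/d
Crop demand D = ETc × 31 d = 6.9632 × 31 = 215.859 mm
Pe = 0.69 × 19.5 = 13.455 mm
D − Pe = 215.859 − 13.455 = 202.404 mm
Gross irrigation = 202.404 / 0.76 = 266.321 mm
Volume = 266.321 mm × 303.0 ha × 10 = 806952.6 m³

807000 m³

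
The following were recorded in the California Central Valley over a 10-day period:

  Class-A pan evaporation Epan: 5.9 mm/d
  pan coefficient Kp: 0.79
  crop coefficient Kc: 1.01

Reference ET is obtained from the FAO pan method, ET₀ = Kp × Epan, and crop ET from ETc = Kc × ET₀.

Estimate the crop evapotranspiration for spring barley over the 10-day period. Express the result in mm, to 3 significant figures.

ET₀ = 0.79 × 5.9 = 4.6610 mm/d
ETc = Kc × ET₀ = 1.01 × 4.6610 = 4.7076 mm/d
Over 10 days: 4.7076 × 10 = 47.076 mm

47.1 mm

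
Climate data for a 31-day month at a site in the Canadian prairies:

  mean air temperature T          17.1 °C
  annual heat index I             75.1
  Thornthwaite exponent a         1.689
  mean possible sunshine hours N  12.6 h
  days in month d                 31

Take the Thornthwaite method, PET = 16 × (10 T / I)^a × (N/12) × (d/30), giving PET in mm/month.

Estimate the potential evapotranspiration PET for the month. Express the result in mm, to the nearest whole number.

70 mm

10T/I = 10 × 17.1 / 75.1 = 2.2770
(10T/I)^a = 2.2770^1.689 = 4.0141
Uncorrected PET = 16 × 4.0141 = 64.226 mm
Correction = (N/12)(d/30) = (12.6/12)(31/30) = 1.0850
PET = 64.226 × 1.0850 = 69.685 mm/month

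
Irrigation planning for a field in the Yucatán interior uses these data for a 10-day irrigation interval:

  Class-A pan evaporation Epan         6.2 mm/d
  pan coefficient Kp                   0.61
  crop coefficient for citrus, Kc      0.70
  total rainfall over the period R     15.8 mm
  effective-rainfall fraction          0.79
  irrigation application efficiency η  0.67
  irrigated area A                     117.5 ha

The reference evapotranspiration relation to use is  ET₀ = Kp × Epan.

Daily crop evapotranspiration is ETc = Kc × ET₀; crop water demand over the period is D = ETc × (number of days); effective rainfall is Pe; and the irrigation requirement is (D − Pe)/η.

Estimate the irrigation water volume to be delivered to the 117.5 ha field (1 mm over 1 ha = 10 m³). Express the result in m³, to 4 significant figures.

24540 m³

ET₀ = 0.61 × 6.2 = 3.7820 mm/d
ETc = Kc × ET₀ = 0.70 × 3.7820 = 2.6474 mm/d
Crop demand D = ETc × 10 d = 2.6474 × 10 = 26.474 mm
Pe = 0.79 × 15.8 = 12.482 mm
D − Pe = 26.474 − 12.482 = 13.992 mm
Gross irrigation = 13.992 / 0.67 = 20.884 mm
Volume = 20.884 mm × 117.5 ha × 10 = 24538.7 m³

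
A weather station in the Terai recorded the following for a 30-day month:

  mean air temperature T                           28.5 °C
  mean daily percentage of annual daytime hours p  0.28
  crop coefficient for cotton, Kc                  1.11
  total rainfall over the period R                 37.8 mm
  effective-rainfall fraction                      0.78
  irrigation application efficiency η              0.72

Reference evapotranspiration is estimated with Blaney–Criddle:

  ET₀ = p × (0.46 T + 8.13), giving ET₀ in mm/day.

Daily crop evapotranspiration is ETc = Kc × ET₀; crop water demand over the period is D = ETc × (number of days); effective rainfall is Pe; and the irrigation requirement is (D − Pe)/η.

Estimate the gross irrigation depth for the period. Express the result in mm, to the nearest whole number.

234 mm

ET₀ = 0.28 × (0.46 × 28.5 + 8.13) = 0.28 × 21.240 = 5.9472 mm/d
ETc = Kc × ET₀ = 1.11 × 5.9472 = 6.6014 mm/d
Crop demand D = ETc × 30 d = 6.6014 × 30 = 198.042 mm
Pe = 0.78 × 37.8 = 29.484 mm
D − Pe = 198.042 − 29.484 = 168.558 mm
Gross irrigation = 168.558 / 0.72 = 234.108 mm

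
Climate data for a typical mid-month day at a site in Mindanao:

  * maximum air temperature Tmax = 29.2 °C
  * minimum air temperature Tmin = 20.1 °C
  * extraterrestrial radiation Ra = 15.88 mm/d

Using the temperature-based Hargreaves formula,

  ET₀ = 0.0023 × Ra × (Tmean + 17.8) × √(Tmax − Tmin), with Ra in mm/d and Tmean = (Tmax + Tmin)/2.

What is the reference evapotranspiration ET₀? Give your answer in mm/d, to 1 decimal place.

Tmean = (29.2 + 20.1)/2 = 24.65 °C
ET₀ = 0.0023 × 15.88 × (24.65 + 17.8) × √9.1 = 0.0023 × 15.88 × 42.45 × 3.0166 = 4.6771 mm/d

4.7 mm/d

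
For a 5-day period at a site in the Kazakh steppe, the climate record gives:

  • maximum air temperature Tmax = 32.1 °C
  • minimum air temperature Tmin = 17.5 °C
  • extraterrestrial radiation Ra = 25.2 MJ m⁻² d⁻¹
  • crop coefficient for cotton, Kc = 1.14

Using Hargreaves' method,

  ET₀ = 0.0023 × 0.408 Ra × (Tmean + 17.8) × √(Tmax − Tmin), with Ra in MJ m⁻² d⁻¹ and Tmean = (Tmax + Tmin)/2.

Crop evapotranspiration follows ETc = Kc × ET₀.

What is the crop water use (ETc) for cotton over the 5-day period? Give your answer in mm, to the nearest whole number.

22 mm

Tmean = (32.1 + 17.5)/2 = 24.80 °C
0.408 Ra = 0.408 × 25.2 = 10.2816 mm/d equivalent
ET₀ = 0.0023 × 10.2816 × (24.80 + 17.8) × √14.6 = 0.0023 × 10.2816 × 42.60 × 3.8210 = 3.8492 mm/d
ETc = Kc × ET₀ = 1.14 × 3.8492 = 4.3881 mm/d
Over 5 days: 4.3881 × 5 = 21.941 mm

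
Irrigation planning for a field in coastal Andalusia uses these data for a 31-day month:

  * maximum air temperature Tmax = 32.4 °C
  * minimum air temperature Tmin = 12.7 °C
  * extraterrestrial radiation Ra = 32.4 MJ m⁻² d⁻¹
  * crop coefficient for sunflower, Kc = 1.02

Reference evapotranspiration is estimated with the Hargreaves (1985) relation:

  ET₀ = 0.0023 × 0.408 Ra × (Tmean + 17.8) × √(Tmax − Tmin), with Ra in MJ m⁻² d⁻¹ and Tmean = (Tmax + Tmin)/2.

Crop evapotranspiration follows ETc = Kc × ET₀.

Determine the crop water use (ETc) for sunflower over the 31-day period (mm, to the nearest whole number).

Tmean = (32.4 + 12.7)/2 = 22.55 °C
0.408 Ra = 0.408 × 32.4 = 13.2192 mm/d equivalent
ET₀ = 0.0023 × 13.2192 × (22.55 + 17.8) × √19.7 = 0.0023 × 13.2192 × 40.35 × 4.4385 = 5.4452 mm/d
ETc = Kc × ET₀ = 1.02 × 5.4452 = 5.5541 mm/d
Over 31 days: 5.5541 × 31 = 172.177 mm

172 mm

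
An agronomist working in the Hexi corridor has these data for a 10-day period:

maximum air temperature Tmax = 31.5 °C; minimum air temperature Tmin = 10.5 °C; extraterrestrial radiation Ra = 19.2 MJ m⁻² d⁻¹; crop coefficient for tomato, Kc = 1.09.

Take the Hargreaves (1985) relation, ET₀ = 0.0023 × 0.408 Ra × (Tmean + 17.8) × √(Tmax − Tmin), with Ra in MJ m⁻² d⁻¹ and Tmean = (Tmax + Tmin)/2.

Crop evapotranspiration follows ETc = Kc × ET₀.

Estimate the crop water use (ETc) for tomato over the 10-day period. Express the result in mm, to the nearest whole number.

Tmean = (31.5 + 10.5)/2 = 21.00 °C
0.408 Ra = 0.408 × 19.2 = 7.8336 mm/d equivalent
ET₀ = 0.0023 × 7.8336 × (21.00 + 17.8) × √21.0 = 0.0023 × 7.8336 × 38.80 × 4.5826 = 3.2036 mm/d
ETc = Kc × ET₀ = 1.09 × 3.2036 = 3.4919 mm/d
Over 10 days: 3.4919 × 10 = 34.919 mm

35 mm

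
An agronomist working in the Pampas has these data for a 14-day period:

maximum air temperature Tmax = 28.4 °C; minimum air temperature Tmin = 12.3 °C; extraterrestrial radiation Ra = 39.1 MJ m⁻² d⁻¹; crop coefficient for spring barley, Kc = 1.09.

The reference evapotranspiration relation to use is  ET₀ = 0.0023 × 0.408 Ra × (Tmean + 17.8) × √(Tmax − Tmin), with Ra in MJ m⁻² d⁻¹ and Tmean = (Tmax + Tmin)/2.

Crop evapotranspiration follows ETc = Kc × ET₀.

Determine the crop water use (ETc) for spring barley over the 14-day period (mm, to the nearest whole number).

Tmean = (28.4 + 12.3)/2 = 20.35 °C
0.408 Ra = 0.408 × 39.1 = 15.9528 mm/d equivalent
ET₀ = 0.0023 × 15.9528 × (20.35 + 17.8) × √16.1 = 0.0023 × 15.9528 × 38.15 × 4.0125 = 5.6166 mm/d
ETc = Kc × ET₀ = 1.09 × 5.6166 = 6.1221 mm/d
Over 14 days: 6.1221 × 14 = 85.709 mm

86 mm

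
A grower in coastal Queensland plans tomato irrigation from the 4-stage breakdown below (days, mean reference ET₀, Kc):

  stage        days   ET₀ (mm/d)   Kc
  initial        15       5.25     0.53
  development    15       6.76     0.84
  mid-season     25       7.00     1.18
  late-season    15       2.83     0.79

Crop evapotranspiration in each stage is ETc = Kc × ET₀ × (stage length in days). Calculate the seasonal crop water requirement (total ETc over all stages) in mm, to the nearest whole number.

initial: 0.53 × 5.25 × 15 = 41.74 mm
development: 0.84 × 6.76 × 15 = 85.18 mm
mid-season: 1.18 × 7.00 × 25 = 206.50 mm
late-season: 0.79 × 2.83 × 15 = 33.54 mm
Seasonal total = 366.96 mm

367 mm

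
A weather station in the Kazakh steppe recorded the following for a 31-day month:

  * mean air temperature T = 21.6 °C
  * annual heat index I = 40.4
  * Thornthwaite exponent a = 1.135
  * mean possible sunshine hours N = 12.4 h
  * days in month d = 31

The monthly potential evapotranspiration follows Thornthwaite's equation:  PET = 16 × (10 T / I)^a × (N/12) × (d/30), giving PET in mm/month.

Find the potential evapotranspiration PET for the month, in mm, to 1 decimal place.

114.5 mm

10T/I = 10 × 21.6 / 40.4 = 5.3465
(10T/I)^a = 5.3465^1.135 = 6.7044
Uncorrected PET = 16 × 6.7044 = 107.270 mm
Correction = (N/12)(d/30) = (12.4/12)(31/30) = 1.0678
PET = 107.270 × 1.0678 = 114.543 mm/month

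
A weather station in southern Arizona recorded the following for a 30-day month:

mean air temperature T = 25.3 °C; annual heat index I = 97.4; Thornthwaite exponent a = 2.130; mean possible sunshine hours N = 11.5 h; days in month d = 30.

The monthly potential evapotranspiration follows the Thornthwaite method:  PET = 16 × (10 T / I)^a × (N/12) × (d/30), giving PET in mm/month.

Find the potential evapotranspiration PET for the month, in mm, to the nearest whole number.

10T/I = 10 × 25.3 / 97.4 = 2.5975
(10T/I)^a = 2.5975^2.130 = 7.6384
Uncorrected PET = 16 × 7.6384 = 122.214 mm
Correction = (N/12)(d/30) = (11.5/12)(30/30) = 0.9583
PET = 122.214 × 0.9583 = 117.118 mm/month

117 mm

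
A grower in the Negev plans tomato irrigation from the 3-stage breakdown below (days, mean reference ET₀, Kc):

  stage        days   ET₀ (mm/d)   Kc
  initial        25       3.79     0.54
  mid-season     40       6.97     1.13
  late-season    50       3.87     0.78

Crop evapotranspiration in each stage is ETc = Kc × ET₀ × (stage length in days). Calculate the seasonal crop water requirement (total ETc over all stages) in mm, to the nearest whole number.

517 mm

initial: 0.54 × 3.79 × 25 = 51.17 mm
mid-season: 1.13 × 6.97 × 40 = 315.04 mm
late-season: 0.78 × 3.87 × 50 = 150.93 mm
Seasonal total = 517.14 mm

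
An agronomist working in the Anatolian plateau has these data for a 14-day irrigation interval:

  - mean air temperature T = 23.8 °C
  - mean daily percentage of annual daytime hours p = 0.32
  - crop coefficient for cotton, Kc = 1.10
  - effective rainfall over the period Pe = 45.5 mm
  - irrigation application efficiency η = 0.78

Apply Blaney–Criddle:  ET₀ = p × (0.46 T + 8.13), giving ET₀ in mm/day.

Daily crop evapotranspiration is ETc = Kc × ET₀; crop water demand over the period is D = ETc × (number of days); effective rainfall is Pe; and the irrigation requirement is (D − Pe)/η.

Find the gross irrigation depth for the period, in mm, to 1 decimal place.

62.2 mm

ET₀ = 0.32 × (0.46 × 23.8 + 8.13) = 0.32 × 19.078 = 6.1050 mm/d
ETc = Kc × ET₀ = 1.10 × 6.1050 = 6.7155 mm/d
Crop demand D = ETc × 14 d = 6.7155 × 14 = 94.017 mm
D − Pe = 94.017 − 45.5 = 48.517 mm
Gross irrigation = 48.517 / 0.78 = 62.201 mm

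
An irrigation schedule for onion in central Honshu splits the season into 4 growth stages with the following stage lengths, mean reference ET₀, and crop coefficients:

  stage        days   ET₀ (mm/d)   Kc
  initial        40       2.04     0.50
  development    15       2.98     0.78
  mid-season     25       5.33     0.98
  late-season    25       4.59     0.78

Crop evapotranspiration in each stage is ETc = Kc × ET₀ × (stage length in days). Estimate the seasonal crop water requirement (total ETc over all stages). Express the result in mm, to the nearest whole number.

initial: 0.50 × 2.04 × 40 = 40.80 mm
development: 0.78 × 2.98 × 15 = 34.87 mm
mid-season: 0.98 × 5.33 × 25 = 130.59 mm
late-season: 0.78 × 4.59 × 25 = 89.51 mm
Seasonal total = 295.77 mm

296 mm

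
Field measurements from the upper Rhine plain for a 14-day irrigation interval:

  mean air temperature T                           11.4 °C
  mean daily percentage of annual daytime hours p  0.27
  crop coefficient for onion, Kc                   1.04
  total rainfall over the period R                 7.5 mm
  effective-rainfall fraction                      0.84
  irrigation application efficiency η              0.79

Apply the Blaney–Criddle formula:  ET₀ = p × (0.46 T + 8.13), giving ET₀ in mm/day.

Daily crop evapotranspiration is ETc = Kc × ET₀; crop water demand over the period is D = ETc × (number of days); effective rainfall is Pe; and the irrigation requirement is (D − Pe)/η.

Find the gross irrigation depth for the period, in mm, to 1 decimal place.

ET₀ = 0.27 × (0.46 × 11.4 + 8.13) = 0.27 × 13.374 = 3.6110 mm/d
ETc = Kc × ET₀ = 1.04 × 3.6110 = 3.7554 mm/d
Crop demand D = ETc × 14 d = 3.7554 × 14 = 52.576 mm
Pe = 0.84 × 7.5 = 6.300 mm
D − Pe = 52.576 − 6.300 = 46.276 mm
Gross irrigation = 46.276 / 0.79 = 58.577 mm

58.6 mm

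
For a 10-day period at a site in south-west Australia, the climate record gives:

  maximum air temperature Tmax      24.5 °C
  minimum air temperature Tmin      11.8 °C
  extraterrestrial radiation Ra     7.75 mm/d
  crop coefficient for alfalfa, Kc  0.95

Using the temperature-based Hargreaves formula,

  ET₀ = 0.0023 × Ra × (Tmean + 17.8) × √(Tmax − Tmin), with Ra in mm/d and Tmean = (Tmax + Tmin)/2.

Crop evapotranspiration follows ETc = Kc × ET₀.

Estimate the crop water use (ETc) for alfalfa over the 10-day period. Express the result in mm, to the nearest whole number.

22 mm

Tmean = (24.5 + 11.8)/2 = 18.15 °C
ET₀ = 0.0023 × 7.75 × (18.15 + 17.8) × √12.7 = 0.0023 × 7.75 × 35.95 × 3.5637 = 2.2837 mm/d
ETc = Kc × ET₀ = 0.95 × 2.2837 = 2.1695 mm/d
Over 10 days: 2.1695 × 10 = 21.695 mm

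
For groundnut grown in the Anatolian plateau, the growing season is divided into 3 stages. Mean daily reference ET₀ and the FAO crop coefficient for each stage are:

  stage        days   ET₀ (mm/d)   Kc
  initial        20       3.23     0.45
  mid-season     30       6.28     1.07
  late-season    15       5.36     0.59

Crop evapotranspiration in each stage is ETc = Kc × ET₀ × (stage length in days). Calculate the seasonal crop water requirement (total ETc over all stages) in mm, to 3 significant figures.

initial: 0.45 × 3.23 × 20 = 29.07 mm
mid-season: 1.07 × 6.28 × 30 = 201.59 mm
late-season: 0.59 × 5.36 × 15 = 47.44 mm
Seasonal total = 278.10 mm

278 mm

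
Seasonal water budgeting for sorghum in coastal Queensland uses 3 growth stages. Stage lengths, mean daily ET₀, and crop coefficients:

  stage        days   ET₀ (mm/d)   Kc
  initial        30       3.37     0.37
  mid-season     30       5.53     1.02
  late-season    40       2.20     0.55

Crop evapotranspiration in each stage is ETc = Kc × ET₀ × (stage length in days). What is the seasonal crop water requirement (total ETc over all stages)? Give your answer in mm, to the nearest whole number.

255 mm

initial: 0.37 × 3.37 × 30 = 37.41 mm
mid-season: 1.02 × 5.53 × 30 = 169.22 mm
late-season: 0.55 × 2.20 × 40 = 48.40 mm
Seasonal total = 255.03 mm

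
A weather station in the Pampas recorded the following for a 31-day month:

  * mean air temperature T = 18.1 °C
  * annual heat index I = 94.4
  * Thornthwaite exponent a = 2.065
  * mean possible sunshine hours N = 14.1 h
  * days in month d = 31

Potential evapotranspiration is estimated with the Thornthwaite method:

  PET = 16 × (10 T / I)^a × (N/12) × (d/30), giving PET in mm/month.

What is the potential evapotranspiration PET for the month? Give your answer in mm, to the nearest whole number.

75 mm

10T/I = 10 × 18.1 / 94.4 = 1.9174
(10T/I)^a = 1.9174^2.065 = 3.8353
Uncorrected PET = 16 × 3.8353 = 61.365 mm
Correction = (N/12)(d/30) = (14.1/12)(31/30) = 1.2142
PET = 61.365 × 1.2142 = 74.509 mm/month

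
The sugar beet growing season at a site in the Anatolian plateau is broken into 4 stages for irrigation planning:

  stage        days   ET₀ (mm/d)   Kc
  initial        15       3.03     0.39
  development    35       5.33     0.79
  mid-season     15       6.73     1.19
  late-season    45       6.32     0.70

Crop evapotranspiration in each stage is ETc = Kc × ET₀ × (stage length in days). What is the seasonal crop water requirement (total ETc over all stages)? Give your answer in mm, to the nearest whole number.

484 mm

initial: 0.39 × 3.03 × 15 = 17.73 mm
development: 0.79 × 5.33 × 35 = 147.37 mm
mid-season: 1.19 × 6.73 × 15 = 120.13 mm
late-season: 0.70 × 6.32 × 45 = 199.08 mm
Seasonal total = 484.31 mm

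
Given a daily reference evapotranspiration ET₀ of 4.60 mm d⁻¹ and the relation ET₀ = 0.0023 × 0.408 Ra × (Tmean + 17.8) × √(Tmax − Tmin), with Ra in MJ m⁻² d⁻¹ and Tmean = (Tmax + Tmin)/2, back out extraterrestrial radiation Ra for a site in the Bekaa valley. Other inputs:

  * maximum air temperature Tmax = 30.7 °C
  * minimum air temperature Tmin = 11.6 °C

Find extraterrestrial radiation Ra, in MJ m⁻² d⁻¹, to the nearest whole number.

Tmean = (30.7+11.6)/2 = 21.15 °C; ΔT = 19.1
Ra = ET₀ / [0.0023 × 0.408 × (Tmean+17.8) × √ΔT]
   = 4.60 / (0.0023 × 0.408 × 38.95 × 4.3704) = 28.797 MJ m⁻² d⁻¹

29 MJ m⁻² d⁻¹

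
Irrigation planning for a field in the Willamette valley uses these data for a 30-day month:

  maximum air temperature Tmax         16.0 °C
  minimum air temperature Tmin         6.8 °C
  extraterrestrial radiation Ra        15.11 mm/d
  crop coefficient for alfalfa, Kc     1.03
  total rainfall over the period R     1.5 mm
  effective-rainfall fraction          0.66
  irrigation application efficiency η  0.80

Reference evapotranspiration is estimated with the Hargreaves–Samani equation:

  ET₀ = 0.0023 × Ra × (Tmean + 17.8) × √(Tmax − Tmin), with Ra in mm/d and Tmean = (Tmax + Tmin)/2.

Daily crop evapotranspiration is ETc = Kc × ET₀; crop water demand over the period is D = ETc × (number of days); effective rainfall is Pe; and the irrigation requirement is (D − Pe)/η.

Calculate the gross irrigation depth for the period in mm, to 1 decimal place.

117.7 mm

Tmean = (16.0 + 6.8)/2 = 11.40 °C
ET₀ = 0.0023 × 15.11 × (11.40 + 17.8) × √9.2 = 0.0023 × 15.11 × 29.20 × 3.0332 = 3.0781 mm/d
ETc = Kc × ET₀ = 1.03 × 3.0781 = 3.1704 mm/d
Crop demand D = ETc × 30 d = 3.1704 × 30 = 95.112 mm
Pe = 0.66 × 1.5 = 0.990 mm
D − Pe = 95.112 − 0.990 = 94.122 mm
Gross irrigation = 94.122 / 0.80 = 117.653 mm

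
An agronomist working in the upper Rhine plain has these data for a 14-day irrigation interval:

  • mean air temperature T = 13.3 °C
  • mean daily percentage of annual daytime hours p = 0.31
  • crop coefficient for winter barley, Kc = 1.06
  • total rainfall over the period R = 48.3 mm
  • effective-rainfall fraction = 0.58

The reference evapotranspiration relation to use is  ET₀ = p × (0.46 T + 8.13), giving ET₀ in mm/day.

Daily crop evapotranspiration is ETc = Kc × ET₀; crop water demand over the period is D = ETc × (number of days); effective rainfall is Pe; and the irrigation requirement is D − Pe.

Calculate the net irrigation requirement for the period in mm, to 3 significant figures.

37.5 mm

ET₀ = 0.31 × (0.46 × 13.3 + 8.13) = 0.31 × 14.248 = 4.4169 mm/d
ETc = Kc × ET₀ = 1.06 × 4.4169 = 4.6819 mm/d
Crop demand D = ETc × 14 d = 4.6819 × 14 = 65.547 mm
Pe = 0.58 × 48.3 = 28.014 mm
D − Pe = 65.547 − 28.014 = 37.533 mm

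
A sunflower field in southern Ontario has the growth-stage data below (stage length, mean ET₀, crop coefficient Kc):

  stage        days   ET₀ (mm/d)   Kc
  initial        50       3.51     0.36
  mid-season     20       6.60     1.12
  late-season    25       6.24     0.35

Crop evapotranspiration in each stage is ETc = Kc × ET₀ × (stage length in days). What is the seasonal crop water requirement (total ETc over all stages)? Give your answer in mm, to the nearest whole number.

initial: 0.36 × 3.51 × 50 = 63.18 mm
mid-season: 1.12 × 6.60 × 20 = 147.84 mm
late-season: 0.35 × 6.24 × 25 = 54.60 mm
Seasonal total = 265.62 mm

266 mm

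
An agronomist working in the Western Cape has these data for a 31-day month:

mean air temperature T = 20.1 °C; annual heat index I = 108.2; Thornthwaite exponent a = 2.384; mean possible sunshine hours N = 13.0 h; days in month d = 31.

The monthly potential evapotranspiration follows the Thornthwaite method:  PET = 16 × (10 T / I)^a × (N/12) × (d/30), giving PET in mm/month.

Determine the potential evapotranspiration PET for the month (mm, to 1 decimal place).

78.4 mm

10T/I = 10 × 20.1 / 108.2 = 1.8577
(10T/I)^a = 1.8577^2.384 = 4.3776
Uncorrected PET = 16 × 4.3776 = 70.042 mm
Correction = (N/12)(d/30) = (13.0/12)(31/30) = 1.1194
PET = 70.042 × 1.1194 = 78.405 mm/month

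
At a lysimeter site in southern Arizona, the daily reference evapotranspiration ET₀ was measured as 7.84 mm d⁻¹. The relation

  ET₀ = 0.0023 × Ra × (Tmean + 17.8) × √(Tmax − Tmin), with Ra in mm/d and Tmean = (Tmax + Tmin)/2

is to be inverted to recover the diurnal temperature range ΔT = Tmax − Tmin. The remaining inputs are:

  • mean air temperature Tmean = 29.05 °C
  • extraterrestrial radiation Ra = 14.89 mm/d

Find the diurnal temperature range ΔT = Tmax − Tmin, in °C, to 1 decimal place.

23.9 °C

√ΔT = ET₀ / [0.0023 × Ra × (Tmean+17.8)] = 7.84 / (0.0023 × 14.89 × 46.85) = 4.8863
ΔT = 4.8863² = 23.876 °C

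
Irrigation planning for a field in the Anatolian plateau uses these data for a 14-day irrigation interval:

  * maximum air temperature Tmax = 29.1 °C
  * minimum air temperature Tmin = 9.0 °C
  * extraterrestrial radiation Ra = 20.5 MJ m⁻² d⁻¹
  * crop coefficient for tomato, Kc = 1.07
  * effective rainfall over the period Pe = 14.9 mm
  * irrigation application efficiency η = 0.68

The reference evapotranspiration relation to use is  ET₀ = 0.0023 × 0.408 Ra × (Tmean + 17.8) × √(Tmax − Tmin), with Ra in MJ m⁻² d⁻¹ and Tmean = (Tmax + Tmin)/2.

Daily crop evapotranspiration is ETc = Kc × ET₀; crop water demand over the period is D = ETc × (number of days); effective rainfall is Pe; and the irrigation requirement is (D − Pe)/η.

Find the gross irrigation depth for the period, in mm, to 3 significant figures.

Tmean = (29.1 + 9.0)/2 = 19.05 °C
0.408 Ra = 0.408 × 20.5 = 8.3640 mm/d equivalent
ET₀ = 0.0023 × 8.3640 × (19.05 + 17.8) × √20.1 = 0.0023 × 8.3640 × 36.85 × 4.4833 = 3.1782 mm/d
ETc = Kc × ET₀ = 1.07 × 3.1782 = 3.4007 mm/d
Crop demand D = ETc × 14 d = 3.4007 × 14 = 47.610 mm
D − Pe = 47.610 − 14.9 = 32.710 mm
Gross irrigation = 32.710 / 0.68 = 48.103 mm

48.1 mm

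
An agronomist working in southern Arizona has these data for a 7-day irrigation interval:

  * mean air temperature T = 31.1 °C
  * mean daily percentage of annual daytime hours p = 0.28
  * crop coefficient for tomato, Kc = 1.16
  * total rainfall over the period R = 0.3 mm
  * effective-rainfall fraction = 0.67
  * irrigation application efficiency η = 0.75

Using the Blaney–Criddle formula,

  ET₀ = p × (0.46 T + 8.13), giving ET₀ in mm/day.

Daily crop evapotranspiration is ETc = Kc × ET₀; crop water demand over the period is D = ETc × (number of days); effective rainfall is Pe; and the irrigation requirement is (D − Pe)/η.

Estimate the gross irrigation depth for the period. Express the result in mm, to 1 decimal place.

ET₀ = 0.28 × (0.46 × 31.1 + 8.13) = 0.28 × 22.436 = 6.2821 mm/d
ETc = Kc × ET₀ = 1.16 × 6.2821 = 7.2872 mm/d
Crop demand D = ETc × 7 d = 7.2872 × 7 = 51.010 mm
Pe = 0.67 × 0.3 = 0.201 mm
D − Pe = 51.010 − 0.201 = 50.809 mm
Gross irrigation = 50.809 / 0.75 = 67.745 mm

67.7 mm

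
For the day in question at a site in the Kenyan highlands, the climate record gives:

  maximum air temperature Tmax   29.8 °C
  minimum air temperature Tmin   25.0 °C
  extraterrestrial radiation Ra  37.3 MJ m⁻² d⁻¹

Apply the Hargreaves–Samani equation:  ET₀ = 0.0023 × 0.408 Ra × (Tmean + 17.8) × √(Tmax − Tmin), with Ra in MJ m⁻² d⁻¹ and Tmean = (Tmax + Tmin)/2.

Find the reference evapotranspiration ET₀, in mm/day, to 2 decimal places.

3.47 mm/day

Tmean = (29.8 + 25.0)/2 = 27.40 °C
0.408 Ra = 0.408 × 37.3 = 15.2184 mm/d equivalent
ET₀ = 0.0023 × 15.2184 × (27.40 + 17.8) × √4.8 = 0.0023 × 15.2184 × 45.20 × 2.1909 = 3.4662 mm/d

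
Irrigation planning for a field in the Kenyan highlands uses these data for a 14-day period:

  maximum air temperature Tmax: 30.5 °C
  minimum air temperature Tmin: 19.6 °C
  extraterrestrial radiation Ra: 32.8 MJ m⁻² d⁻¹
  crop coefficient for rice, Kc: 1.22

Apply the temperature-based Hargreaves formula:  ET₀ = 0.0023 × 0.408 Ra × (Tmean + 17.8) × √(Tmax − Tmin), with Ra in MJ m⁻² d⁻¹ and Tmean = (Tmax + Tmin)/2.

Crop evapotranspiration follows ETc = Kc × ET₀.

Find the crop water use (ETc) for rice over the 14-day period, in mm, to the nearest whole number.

Tmean = (30.5 + 19.6)/2 = 25.05 °C
0.408 Ra = 0.408 × 32.8 = 13.3824 mm/d equivalent
ET₀ = 0.0023 × 13.3824 × (25.05 + 17.8) × √10.9 = 0.0023 × 13.3824 × 42.85 × 3.3015 = 4.3544 mm/d
ETc = Kc × ET₀ = 1.22 × 4.3544 = 5.3124 mm/d
Over 14 days: 5.3124 × 14 = 74.374 mm

74 mm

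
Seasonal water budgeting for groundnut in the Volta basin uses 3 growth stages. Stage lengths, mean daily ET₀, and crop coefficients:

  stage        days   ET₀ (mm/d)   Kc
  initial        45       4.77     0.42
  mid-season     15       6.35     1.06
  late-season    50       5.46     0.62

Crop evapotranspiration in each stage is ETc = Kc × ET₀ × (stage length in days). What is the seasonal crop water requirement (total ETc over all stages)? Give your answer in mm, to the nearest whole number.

initial: 0.42 × 4.77 × 45 = 90.15 mm
mid-season: 1.06 × 6.35 × 15 = 100.97 mm
late-season: 0.62 × 5.46 × 50 = 169.26 mm
Seasonal total = 360.38 mm

360 mm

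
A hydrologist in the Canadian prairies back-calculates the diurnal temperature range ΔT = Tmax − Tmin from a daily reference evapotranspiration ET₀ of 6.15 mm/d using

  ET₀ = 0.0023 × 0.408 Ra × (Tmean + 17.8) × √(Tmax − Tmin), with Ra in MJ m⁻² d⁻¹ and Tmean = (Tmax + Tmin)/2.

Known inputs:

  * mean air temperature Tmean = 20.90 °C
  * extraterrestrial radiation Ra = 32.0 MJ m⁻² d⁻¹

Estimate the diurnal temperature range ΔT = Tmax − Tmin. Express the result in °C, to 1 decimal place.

28.0 °C

√ΔT = ET₀ / [0.0023 × 0.408 × Ra × (Tmean+17.8)] = 6.15 / (0.0023 × 13.0560 × 38.70) = 5.2921
ΔT = 5.2921² = 28.006 °C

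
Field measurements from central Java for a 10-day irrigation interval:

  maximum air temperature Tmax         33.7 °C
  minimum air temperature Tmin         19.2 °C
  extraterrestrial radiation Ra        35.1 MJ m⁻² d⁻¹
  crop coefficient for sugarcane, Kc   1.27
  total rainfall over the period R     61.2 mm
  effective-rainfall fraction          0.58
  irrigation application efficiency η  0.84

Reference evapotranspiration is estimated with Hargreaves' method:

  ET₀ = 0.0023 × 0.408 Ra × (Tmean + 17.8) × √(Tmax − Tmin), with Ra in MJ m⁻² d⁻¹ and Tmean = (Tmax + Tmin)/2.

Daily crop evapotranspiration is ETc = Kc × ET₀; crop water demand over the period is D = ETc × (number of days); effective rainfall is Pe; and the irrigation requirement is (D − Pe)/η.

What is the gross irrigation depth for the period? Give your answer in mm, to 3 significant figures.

Tmean = (33.7 + 19.2)/2 = 26.45 °C
0.408 Ra = 0.408 × 35.1 = 14.3208 mm/d equivalent
ET₀ = 0.0023 × 14.3208 × (26.45 + 17.8) × √14.5 = 0.0023 × 14.3208 × 44.25 × 3.8079 = 5.5500 mm/d
ETc = Kc × ET₀ = 1.27 × 5.5500 = 7.0485 mm/d
Crop demand D = ETc × 10 d = 7.0485 × 10 = 70.485 mm
Pe = 0.58 × 61.2 = 35.496 mm
D − Pe = 70.485 − 35.496 = 34.989 mm
Gross irrigation = 34.989 / 0.84 = 41.654 mm

41.7 mm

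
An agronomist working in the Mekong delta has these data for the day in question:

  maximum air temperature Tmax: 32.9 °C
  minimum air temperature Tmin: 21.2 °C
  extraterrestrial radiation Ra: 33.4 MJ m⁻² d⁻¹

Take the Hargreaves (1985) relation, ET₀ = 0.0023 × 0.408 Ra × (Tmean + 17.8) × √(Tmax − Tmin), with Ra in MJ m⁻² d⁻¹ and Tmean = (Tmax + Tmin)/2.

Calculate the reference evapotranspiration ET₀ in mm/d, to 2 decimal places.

Tmean = (32.9 + 21.2)/2 = 27.05 °C
0.408 Ra = 0.408 × 33.4 = 13.6272 mm/d equivalent
ET₀ = 0.0023 × 13.6272 × (27.05 + 17.8) × √11.7 = 0.0023 × 13.6272 × 44.85 × 3.4205 = 4.8082 mm/d

4.81 mm/d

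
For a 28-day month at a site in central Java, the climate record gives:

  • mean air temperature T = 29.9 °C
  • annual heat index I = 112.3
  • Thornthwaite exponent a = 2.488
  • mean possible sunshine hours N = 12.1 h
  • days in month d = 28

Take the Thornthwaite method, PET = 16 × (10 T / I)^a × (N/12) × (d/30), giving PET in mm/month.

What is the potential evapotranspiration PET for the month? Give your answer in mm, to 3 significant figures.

10T/I = 10 × 29.9 / 112.3 = 2.6625
(10T/I)^a = 2.6625^2.488 = 11.4320
Uncorrected PET = 16 × 11.4320 = 182.912 mm
Correction = (N/12)(d/30) = (12.1/12)(28/30) = 0.9411
PET = 182.912 × 0.9411 = 172.138 mm/month

172 mm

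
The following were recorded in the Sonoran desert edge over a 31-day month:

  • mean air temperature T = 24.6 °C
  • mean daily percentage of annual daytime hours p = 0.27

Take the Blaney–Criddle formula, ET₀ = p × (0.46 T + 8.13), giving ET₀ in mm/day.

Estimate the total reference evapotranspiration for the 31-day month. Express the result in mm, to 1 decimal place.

ET₀ = 0.27 × (0.46 × 24.6 + 8.13) = 0.27 × 19.446 = 5.2504 mm/d
Monthly total = 5.2504 × 31 = 162.762 mm

162.8 mm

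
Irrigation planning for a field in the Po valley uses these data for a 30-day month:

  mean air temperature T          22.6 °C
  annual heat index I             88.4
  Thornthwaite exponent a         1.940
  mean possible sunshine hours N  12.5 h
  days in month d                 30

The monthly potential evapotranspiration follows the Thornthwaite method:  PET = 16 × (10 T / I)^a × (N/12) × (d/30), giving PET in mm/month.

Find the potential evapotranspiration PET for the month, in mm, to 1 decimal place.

10T/I = 10 × 22.6 / 88.4 = 2.5566
(10T/I)^a = 2.5566^1.940 = 6.1783
Uncorrected PET = 16 × 6.1783 = 98.853 mm
Correction = (N/12)(d/30) = (12.5/12)(30/30) = 1.0417
PET = 98.853 × 1.0417 = 102.975 mm/month

103.0 mm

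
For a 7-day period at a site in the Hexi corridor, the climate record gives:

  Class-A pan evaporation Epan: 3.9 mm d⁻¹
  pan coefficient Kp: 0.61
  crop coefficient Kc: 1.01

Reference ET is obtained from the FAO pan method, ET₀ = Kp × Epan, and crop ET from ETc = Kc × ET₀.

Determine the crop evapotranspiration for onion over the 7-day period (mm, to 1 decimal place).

16.8 mm

ET₀ = 0.61 × 3.9 = 2.3790 mm/d
ETc = Kc × ET₀ = 1.01 × 2.3790 = 2.4028 mm/d
Over 7 days: 2.4028 × 7 = 16.820 mm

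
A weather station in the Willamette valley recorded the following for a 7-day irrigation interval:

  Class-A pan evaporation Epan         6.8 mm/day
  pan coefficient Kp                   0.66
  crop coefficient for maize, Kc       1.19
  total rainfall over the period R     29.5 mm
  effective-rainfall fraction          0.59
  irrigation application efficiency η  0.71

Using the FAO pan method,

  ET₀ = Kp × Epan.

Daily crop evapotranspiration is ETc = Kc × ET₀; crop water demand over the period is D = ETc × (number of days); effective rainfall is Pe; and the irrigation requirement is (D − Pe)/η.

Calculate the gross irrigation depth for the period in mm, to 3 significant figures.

28.1 mm

ET₀ = 0.66 × 6.8 = 4.4880 mm/d
ETc = Kc × ET₀ = 1.19 × 4.4880 = 5.3407 mm/d
Crop demand D = ETc × 7 d = 5.3407 × 7 = 37.385 mm
Pe = 0.59 × 29.5 = 17.405 mm
D − Pe = 37.385 − 17.405 = 19.980 mm
Gross irrigation = 19.980 / 0.71 = 28.141 mm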